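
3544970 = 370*9581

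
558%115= 98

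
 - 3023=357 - 3380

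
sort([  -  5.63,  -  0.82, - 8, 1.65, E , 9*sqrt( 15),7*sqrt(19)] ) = [ - 8 , - 5.63, - 0.82,1.65,E, 7*sqrt( 19 ),9*sqrt(15 )]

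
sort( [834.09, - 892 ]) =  [- 892,834.09 ] 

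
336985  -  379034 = -42049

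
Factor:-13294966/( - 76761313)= 2^1*23^1 * 101^(-1)*827^(-1)*919^( -1)*289021^1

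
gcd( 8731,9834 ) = 1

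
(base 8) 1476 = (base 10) 830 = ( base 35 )NP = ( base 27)13k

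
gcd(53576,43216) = 296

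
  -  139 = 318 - 457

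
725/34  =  725/34 =21.32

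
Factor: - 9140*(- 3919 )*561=2^2 * 3^1*5^1 * 11^1*17^1*457^1*3919^1= 20094829260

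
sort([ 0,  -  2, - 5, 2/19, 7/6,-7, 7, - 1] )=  [-7, - 5, - 2,-1,0 , 2/19, 7/6, 7 ] 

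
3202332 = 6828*469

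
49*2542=124558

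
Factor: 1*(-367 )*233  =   - 233^1*367^1=- 85511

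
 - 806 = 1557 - 2363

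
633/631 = 1 + 2/631 = 1.00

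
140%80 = 60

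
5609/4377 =1 + 1232/4377 = 1.28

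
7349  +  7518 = 14867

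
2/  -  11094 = -1/5547 = -  0.00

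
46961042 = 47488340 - 527298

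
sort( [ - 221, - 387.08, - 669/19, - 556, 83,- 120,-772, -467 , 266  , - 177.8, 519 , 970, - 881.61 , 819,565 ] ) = [ - 881.61, - 772, - 556,  -  467, - 387.08, - 221, - 177.8,-120, - 669/19,83, 266,519,565, 819, 970]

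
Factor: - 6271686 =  - 2^1 * 3^2 *23^1 * 15149^1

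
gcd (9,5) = 1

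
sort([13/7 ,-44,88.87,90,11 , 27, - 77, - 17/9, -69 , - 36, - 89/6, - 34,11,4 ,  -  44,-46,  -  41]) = [-77,  -  69,-46, - 44,-44, - 41,-36, - 34, - 89/6,-17/9, 13/7,4, 11,11,27, 88.87,90]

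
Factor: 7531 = 17^1*443^1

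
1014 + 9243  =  10257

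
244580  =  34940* 7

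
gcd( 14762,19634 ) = 2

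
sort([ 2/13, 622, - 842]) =[ - 842 , 2/13,622]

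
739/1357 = 739/1357 = 0.54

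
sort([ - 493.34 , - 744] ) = [ - 744, - 493.34 ] 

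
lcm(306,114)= 5814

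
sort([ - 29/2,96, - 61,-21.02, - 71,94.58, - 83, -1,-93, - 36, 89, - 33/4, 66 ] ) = [-93,  -  83, - 71,-61, - 36,  -  21.02 , -29/2, - 33/4, - 1,  66,89 , 94.58,96 ]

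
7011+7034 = 14045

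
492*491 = 241572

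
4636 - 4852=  - 216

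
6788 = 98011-91223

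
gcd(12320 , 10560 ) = 1760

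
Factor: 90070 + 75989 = 3^2*18451^1 = 166059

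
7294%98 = 42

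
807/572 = 807/572= 1.41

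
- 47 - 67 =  - 114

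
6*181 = 1086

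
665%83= 1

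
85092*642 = 54629064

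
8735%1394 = 371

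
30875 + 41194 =72069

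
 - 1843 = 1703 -3546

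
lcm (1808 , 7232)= 7232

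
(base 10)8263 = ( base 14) 3023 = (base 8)20107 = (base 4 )2001013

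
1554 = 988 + 566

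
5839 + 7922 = 13761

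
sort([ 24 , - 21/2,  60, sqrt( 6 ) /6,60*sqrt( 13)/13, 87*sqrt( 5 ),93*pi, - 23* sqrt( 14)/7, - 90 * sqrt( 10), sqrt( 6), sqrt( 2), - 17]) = [ - 90*sqrt (10 ),  -  17, - 23*sqrt ( 14) /7, - 21/2,  sqrt( 6) /6,sqrt(2 ),sqrt( 6), 60*sqrt( 13)/13, 24,  60, 87*sqrt( 5), 93*pi]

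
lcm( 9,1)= 9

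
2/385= 2/385 = 0.01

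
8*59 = 472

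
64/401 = 64/401 = 0.16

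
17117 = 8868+8249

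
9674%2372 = 186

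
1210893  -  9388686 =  - 8177793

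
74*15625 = 1156250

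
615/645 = 41/43 =0.95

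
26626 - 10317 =16309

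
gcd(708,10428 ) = 12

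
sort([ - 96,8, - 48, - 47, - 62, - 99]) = [ - 99,  -  96, - 62, - 48, - 47,8 ]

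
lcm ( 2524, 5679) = 22716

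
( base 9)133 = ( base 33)3c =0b1101111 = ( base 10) 111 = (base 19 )5g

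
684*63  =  43092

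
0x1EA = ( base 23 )l7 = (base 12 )34a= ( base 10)490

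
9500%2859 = 923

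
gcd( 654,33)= 3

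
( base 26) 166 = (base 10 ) 838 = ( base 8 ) 1506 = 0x346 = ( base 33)PD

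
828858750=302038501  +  526820249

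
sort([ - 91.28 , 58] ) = [ - 91.28,58] 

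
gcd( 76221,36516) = 3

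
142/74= 1 + 34/37=1.92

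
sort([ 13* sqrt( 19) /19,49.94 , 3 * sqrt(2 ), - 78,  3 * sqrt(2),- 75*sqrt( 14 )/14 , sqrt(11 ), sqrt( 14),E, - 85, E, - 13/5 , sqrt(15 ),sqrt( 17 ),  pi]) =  [ - 85,-78, - 75 * sqrt( 14 )/14, - 13/5 , E , E , 13 * sqrt( 19 )/19,pi , sqrt(11 ), sqrt( 14), sqrt(15 ),sqrt(17 ),3*sqrt(2 ),3*sqrt( 2),  49.94 ]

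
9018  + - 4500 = 4518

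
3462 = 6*577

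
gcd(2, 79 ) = 1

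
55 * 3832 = 210760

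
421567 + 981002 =1402569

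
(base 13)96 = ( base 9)146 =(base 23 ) 58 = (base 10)123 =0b1111011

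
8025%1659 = 1389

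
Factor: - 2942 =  - 2^1*1471^1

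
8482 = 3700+4782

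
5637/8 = 704 + 5/8= 704.62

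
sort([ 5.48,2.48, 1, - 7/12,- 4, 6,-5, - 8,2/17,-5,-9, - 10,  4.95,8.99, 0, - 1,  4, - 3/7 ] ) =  [- 10, - 9, - 8, - 5 , - 5, - 4, - 1, - 7/12 , - 3/7, 0,2/17,1,2.48, 4, 4.95 , 5.48, 6,8.99 ] 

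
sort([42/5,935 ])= [42/5,935 ] 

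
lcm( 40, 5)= 40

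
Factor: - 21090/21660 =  - 37/38 =- 2^( - 1)*19^(-1)*37^1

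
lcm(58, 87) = 174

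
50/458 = 25/229 =0.11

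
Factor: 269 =269^1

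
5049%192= 57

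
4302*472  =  2030544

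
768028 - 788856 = -20828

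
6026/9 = 669 +5/9  =  669.56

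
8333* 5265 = 43873245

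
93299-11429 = 81870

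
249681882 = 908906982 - 659225100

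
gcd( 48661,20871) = 1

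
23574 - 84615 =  - 61041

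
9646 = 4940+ 4706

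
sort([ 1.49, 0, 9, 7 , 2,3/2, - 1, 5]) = [ - 1, 0,1.49, 3/2, 2,5, 7, 9] 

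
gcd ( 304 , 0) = 304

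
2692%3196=2692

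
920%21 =17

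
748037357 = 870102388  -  122065031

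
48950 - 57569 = - 8619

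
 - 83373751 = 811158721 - 894532472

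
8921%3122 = 2677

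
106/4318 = 53/2159 = 0.02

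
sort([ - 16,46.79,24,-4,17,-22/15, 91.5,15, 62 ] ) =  [ - 16,  -  4,-22/15,15, 17,24, 46.79, 62,91.5]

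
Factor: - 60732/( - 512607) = 84/709=2^2*3^1 * 7^1 * 709^ ( - 1)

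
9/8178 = 3/2726 = 0.00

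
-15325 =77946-93271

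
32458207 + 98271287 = 130729494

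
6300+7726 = 14026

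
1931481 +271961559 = 273893040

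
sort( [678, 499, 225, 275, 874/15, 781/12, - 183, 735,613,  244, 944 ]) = [ - 183,874/15, 781/12, 225,244,275, 499, 613, 678,735, 944]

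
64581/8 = 8072 + 5/8 = 8072.62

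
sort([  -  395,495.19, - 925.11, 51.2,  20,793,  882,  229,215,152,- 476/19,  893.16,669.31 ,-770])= [  -  925.11,-770, - 395, - 476/19, 20, 51.2, 152,215,229,  495.19,669.31,793,882, 893.16]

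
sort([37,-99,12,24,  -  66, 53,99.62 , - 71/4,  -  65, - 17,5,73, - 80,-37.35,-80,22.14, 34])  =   [ - 99,- 80, -80,  -  66, - 65, - 37.35, - 71/4,  -  17,5, 12,  22.14, 24,34, 37,  53  ,  73,99.62] 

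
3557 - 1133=2424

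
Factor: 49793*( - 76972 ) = -2^2*7^1*17^1*29^1*101^1*2749^1 = - 3832666796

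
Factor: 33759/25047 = 31/23 = 23^ ( -1 )*31^1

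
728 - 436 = 292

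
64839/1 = 64839=64839.00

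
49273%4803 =1243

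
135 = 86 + 49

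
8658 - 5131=3527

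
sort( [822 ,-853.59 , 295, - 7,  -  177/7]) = [ - 853.59, - 177/7,-7,295,822]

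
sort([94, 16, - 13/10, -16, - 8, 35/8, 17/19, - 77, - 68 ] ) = [ - 77, - 68 , - 16, - 8,-13/10,17/19,  35/8, 16,94 ] 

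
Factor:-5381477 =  - 5381477^1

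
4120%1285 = 265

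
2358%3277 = 2358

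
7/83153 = 1/11879 = 0.00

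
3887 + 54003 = 57890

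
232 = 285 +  -53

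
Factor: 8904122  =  2^1 * 19^1*234319^1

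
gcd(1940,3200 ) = 20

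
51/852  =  17/284 = 0.06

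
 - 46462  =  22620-69082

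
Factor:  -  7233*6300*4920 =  - 2^5 * 3^4 * 5^3*7^1*41^1 * 2411^1 = -224194068000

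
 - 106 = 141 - 247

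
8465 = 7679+786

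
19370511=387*50053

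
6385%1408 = 753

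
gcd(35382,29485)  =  5897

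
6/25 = 6/25 = 0.24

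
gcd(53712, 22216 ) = 8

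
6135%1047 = 900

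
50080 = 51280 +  - 1200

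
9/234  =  1/26=0.04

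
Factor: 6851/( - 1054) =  - 13/2 = - 2^ ( - 1 )*13^1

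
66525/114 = 583+21/38 = 583.55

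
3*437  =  1311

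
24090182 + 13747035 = 37837217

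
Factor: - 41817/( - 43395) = 5^( - 1 ) * 11^(-1)*53^1 = 53/55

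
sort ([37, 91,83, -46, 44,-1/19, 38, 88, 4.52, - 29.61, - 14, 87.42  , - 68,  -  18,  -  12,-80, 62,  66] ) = [ - 80,  -  68,-46,  -  29.61, - 18, - 14,  -  12, - 1/19, 4.52, 37,38, 44,62, 66, 83,87.42, 88, 91]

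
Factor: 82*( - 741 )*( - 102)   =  6197724 = 2^2 * 3^2*13^1*17^1*19^1*41^1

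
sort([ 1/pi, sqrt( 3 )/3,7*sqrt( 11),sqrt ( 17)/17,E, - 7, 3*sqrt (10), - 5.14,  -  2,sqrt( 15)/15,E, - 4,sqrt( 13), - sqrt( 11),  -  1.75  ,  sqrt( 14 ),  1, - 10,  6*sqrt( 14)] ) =[-10, - 7 ,-5.14, - 4, - sqrt ( 11)  , - 2, - 1.75,sqrt( 17 )/17,  sqrt( 15)/15 , 1/pi,sqrt( 3)/3, 1,E,  E,  sqrt(13), sqrt(14), 3 *sqrt( 10),6*sqrt( 14) , 7*sqrt( 11)] 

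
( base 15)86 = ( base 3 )11200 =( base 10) 126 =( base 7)240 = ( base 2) 1111110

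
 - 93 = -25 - 68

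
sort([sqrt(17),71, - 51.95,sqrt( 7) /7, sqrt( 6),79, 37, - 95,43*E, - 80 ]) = [ - 95, - 80, - 51.95,sqrt(  7)/7,sqrt(6),  sqrt (17), 37 , 71,79,43 * E] 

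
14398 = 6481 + 7917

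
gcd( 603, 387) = 9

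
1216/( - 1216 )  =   -1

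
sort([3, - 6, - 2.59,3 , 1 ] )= [-6, - 2.59, 1,  3, 3] 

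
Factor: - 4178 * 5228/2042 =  - 10921292/1021 = -2^2*1021^ (-1 ) * 1307^1 * 2089^1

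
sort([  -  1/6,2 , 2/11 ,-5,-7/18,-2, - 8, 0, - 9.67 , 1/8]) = [-9.67,-8, - 5  ,- 2, - 7/18,-1/6 , 0,1/8,2/11, 2]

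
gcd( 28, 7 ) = 7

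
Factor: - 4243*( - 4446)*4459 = 2^1*3^2* 7^3*13^2*19^1 * 4243^1 = 84116261502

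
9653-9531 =122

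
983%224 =87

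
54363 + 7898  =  62261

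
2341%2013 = 328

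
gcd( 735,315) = 105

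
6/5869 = 6/5869 = 0.00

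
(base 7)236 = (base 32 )3t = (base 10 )125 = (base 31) 41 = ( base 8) 175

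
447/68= 6 + 39/68  =  6.57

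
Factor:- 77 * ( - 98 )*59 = 2^1 * 7^3*11^1*59^1=445214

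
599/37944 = 599/37944   =  0.02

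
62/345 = 62/345  =  0.18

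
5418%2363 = 692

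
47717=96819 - 49102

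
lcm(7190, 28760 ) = 28760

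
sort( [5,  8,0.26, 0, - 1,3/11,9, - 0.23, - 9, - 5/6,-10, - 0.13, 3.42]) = [ - 10, - 9, - 1, - 5/6, - 0.23, - 0.13, 0,0.26, 3/11,3.42, 5, 8, 9]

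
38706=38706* 1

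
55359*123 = 6809157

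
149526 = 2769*54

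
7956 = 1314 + 6642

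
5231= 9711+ - 4480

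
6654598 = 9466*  703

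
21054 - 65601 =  - 44547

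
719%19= 16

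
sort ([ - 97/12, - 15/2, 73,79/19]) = [ - 97/12, - 15/2, 79/19, 73] 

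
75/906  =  25/302 = 0.08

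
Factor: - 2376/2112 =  - 2^( - 3 ) *3^2 = - 9/8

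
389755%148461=92833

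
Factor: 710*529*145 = 2^1*5^2*  23^2 * 29^1 * 71^1 =54460550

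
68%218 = 68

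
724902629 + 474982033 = 1199884662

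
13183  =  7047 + 6136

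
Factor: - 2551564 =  - 2^2*17^1*157^1*239^1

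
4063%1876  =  311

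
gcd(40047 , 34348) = 1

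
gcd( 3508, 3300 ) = 4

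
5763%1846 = 225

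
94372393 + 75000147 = 169372540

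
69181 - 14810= 54371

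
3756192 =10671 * 352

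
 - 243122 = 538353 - 781475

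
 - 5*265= -1325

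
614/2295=614/2295 = 0.27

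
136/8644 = 34/2161 = 0.02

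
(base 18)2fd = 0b1110100011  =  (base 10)931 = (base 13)568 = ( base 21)227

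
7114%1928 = 1330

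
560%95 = 85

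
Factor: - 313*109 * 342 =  - 2^1 * 3^2*19^1 *109^1* 313^1 = - 11668014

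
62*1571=97402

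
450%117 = 99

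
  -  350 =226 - 576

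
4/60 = 1/15 = 0.07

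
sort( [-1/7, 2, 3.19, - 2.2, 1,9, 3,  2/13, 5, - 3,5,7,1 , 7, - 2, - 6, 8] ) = [ - 6, - 3,-2.2, - 2 ,-1/7 , 2/13, 1,1 , 2, 3, 3.19, 5, 5, 7, 7,8, 9] 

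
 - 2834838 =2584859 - 5419697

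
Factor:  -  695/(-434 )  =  2^( - 1)*5^1 *7^ ( - 1) * 31^( - 1)*139^1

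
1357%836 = 521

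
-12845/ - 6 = 2140+ 5/6 = 2140.83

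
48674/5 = 9734 + 4/5 =9734.80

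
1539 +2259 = 3798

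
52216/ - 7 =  - 52216/7 = - 7459.43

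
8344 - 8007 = 337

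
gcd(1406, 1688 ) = 2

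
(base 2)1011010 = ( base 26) 3C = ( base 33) 2O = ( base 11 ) 82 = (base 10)90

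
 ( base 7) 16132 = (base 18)dhd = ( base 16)11B3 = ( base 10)4531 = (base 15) 1521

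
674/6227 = 674/6227 = 0.11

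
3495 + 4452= 7947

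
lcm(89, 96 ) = 8544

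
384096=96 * 4001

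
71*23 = 1633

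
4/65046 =2/32523= 0.00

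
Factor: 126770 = 2^1*5^1*7^1*1811^1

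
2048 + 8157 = 10205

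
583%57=13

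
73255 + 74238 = 147493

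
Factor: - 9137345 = -5^1*7^1 * 71^1*3677^1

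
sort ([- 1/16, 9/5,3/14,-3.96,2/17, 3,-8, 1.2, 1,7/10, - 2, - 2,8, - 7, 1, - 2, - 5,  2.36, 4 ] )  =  [  -  8,-7,-5, - 3.96, - 2, - 2, - 2,-1/16, 2/17, 3/14, 7/10,1,1, 1.2, 9/5 , 2.36,3,4, 8] 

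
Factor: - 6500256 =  - 2^5 * 3^1*7^1 *17^1*569^1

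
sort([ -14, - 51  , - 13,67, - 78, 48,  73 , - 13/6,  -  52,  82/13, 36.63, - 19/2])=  [ - 78, - 52 ,-51, - 14,  -  13,  -  19/2, - 13/6, 82/13, 36.63, 48,67, 73] 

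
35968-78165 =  - 42197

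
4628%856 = 348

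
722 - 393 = 329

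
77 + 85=162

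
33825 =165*205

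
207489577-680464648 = - 472975071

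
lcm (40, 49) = 1960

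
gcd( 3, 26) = 1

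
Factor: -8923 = - 8923^1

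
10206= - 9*( - 1134)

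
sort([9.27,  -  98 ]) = [ - 98, 9.27]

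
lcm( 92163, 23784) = 737304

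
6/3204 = 1/534 = 0.00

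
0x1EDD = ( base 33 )78E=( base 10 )7901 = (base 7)32015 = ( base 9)11748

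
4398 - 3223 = 1175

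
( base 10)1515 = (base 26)267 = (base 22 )32j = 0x5EB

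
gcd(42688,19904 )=64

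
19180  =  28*685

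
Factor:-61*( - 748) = 45628 = 2^2* 11^1*17^1*61^1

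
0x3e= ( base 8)76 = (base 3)2022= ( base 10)62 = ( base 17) 3B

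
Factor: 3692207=3692207^1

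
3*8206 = 24618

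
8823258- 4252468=4570790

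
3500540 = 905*3868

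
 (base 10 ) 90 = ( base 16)5a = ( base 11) 82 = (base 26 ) 3c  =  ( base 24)3I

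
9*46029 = 414261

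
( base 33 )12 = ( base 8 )43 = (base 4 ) 203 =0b100011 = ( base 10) 35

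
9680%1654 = 1410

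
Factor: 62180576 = 2^5*109^1*17827^1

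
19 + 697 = 716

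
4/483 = 4/483= 0.01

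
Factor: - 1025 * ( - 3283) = 3365075 = 5^2 * 7^2*41^1 * 67^1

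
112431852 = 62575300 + 49856552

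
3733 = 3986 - 253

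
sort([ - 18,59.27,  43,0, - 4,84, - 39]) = [  -  39, - 18, - 4, 0 , 43,59.27,84] 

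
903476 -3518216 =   -  2614740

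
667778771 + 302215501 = 969994272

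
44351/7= 6335 + 6/7 = 6335.86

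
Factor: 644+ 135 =779 = 19^1*41^1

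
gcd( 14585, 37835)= 5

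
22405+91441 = 113846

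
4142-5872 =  - 1730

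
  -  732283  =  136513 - 868796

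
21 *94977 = 1994517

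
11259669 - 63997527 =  - 52737858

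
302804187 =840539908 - 537735721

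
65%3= 2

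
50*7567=378350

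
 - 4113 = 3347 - 7460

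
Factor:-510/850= -3^1 * 5^( - 1)= -  3/5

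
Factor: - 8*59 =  - 2^3*59^1 = -472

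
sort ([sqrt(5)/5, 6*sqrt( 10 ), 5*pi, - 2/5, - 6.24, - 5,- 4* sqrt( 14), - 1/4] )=[ - 4*sqrt (14), -6.24, - 5, -2/5,-1/4, sqrt(5) /5,  5 *pi, 6 * sqrt(10)] 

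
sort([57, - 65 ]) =[ - 65,57] 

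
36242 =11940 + 24302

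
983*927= 911241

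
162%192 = 162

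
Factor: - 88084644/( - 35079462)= 14680774/5846577 = 2^1*3^( - 1 )* 11^( - 1)*23^ ( - 1 ) * 109^1*7703^( - 1)*67343^1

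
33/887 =33/887 =0.04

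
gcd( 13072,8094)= 38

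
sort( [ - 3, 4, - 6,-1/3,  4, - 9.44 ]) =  [ - 9.44, - 6, - 3, - 1/3, 4,4 ]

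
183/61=3 = 3.00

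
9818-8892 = 926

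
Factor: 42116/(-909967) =-2^2*19^( - 1)*47^( - 1)*1019^( - 1)* 10529^1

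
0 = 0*523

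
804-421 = 383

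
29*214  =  6206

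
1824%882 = 60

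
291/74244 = 97/24748= 0.00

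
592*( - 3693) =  - 2186256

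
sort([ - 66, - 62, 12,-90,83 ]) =[ - 90, - 66 , - 62,12,83]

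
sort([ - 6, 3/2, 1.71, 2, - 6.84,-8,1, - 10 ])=[ - 10, - 8,-6.84,- 6, 1,  3/2, 1.71, 2 ]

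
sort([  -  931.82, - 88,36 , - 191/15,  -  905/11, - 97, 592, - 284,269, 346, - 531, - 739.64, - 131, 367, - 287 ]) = [  -  931.82 , - 739.64, - 531, - 287 , - 284, - 131,-97,- 88,-905/11, - 191/15,36,269,  346,367,592] 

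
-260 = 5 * ( - 52 )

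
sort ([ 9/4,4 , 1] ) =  [1,9/4,4]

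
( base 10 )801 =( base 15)386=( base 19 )243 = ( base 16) 321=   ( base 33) O9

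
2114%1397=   717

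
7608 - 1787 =5821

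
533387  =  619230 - 85843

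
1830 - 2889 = - 1059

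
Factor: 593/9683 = 23^( - 1 )*421^( - 1 )*593^1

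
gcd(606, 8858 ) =2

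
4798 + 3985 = 8783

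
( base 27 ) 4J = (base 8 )177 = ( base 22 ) 5H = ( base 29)4b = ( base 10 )127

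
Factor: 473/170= 2^( - 1 )*5^ ( - 1)*11^1*17^(- 1 )*43^1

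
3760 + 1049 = 4809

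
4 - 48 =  - 44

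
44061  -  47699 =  - 3638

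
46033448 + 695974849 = 742008297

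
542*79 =42818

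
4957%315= 232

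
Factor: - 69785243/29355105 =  - 3^( - 1)*5^( - 1 )*11^1*13^( - 1 )*  23^1  *29^ ( - 2)*101^1*179^(  -  1 )*2731^1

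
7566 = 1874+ 5692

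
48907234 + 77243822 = 126151056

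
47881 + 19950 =67831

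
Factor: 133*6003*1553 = 1239913647 = 3^2*7^1 * 19^1*23^1* 29^1*1553^1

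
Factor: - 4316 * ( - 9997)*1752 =75593635104=2^5*3^1*13^2*73^1*83^1*769^1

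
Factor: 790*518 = 2^2 * 5^1*7^1 * 37^1*79^1 = 409220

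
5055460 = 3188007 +1867453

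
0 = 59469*0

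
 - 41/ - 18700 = 41/18700 =0.00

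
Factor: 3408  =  2^4*3^1*71^1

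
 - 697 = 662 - 1359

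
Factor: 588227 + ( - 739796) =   -  151569 = - 3^2*11^1 * 1531^1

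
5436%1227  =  528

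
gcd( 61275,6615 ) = 15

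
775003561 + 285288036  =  1060291597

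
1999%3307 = 1999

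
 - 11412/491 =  - 24+372/491= -23.24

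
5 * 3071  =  15355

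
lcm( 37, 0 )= 0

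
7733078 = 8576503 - 843425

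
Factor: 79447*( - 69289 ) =-5504803183 = - 11^1 * 53^1*1499^1 * 6299^1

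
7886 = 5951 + 1935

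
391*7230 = 2826930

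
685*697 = 477445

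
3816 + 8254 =12070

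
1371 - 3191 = - 1820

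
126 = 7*18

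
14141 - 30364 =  - 16223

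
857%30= 17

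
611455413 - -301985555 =913440968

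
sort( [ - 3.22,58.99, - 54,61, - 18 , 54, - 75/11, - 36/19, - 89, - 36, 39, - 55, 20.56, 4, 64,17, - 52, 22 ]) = [ - 89, - 55, - 54, - 52, - 36, - 18, - 75/11 , - 3.22, - 36/19, 4, 17, 20.56, 22, 39, 54 , 58.99,  61,64 ] 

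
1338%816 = 522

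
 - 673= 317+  - 990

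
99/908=99/908 = 0.11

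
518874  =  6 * 86479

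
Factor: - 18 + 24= 6 = 2^1 *3^1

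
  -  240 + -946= -1186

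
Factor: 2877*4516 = 12992532=2^2*3^1* 7^1*137^1*1129^1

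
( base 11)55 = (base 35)1P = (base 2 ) 111100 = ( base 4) 330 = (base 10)60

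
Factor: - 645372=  - 2^2*3^2 * 7^1*13^1 * 197^1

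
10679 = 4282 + 6397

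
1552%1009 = 543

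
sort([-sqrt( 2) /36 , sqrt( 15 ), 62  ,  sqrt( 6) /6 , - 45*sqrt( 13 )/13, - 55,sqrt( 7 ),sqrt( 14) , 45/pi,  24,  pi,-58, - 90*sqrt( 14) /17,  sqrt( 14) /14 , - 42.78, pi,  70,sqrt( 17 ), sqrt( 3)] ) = [-58,-55, - 42.78, - 90*sqrt( 14) /17, - 45*sqrt( 13)/13,-sqrt( 2) /36, sqrt( 14) /14, sqrt( 6 ) /6, sqrt ( 3),sqrt( 7), pi,  pi,  sqrt( 14 ),sqrt( 15 ),  sqrt ( 17), 45/pi,  24,62  ,  70]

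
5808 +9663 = 15471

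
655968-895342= -239374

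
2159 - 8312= - 6153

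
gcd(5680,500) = 20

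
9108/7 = 9108/7 = 1301.14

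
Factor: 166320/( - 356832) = -55/118 =- 2^ ( - 1 )*5^1*11^1*59^ ( -1) 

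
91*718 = 65338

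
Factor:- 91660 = -2^2*5^1 * 4583^1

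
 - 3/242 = - 3/242 = - 0.01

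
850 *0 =0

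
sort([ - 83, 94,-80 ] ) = [  -  83, -80,94] 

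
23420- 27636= - 4216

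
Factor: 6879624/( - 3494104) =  - 859953/436763 = - 3^1*109^( - 1)*4007^ ( - 1)*286651^1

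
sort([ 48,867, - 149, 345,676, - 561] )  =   [ - 561, -149, 48, 345,676,867] 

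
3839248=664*5782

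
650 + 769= 1419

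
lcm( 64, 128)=128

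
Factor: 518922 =2^1*3^2*127^1 * 227^1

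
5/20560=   1/4112 = 0.00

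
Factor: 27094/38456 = 2^( - 2)*11^( -1)*31^1 =31/44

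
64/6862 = 32/3431 = 0.01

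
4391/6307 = 4391/6307 = 0.70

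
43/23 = 1+20/23 = 1.87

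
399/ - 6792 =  - 1+2131/2264=-0.06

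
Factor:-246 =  - 2^1 *3^1*41^1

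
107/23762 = 107/23762 = 0.00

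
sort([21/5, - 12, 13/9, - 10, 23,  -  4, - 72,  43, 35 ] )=[ - 72, - 12, - 10, - 4, 13/9 , 21/5, 23, 35,43 ] 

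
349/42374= 349/42374 = 0.01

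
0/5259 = 0 = 0.00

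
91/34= 2 + 23/34 = 2.68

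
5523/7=789 = 789.00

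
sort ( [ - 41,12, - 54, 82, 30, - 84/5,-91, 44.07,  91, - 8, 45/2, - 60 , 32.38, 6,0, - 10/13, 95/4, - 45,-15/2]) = [ - 91, -60, - 54, - 45, - 41, - 84/5,-8 , - 15/2, - 10/13,0, 6, 12,45/2,95/4,30, 32.38,44.07, 82, 91 ]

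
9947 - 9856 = 91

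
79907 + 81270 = 161177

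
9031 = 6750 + 2281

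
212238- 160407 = 51831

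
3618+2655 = 6273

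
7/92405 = 7/92405 = 0.00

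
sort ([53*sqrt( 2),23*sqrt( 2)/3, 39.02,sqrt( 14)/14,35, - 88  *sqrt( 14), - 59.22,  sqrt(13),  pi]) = [ - 88*sqrt (14 ), - 59.22,sqrt(14)/14,pi,sqrt (13),23*sqrt( 2)/3, 35, 39.02,53*sqrt (2 )]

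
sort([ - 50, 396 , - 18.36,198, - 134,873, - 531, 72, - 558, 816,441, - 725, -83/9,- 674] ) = [ - 725, - 674, - 558, - 531,-134, - 50,-18.36,- 83/9,72, 198, 396,  441,816,873 ] 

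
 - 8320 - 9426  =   - 17746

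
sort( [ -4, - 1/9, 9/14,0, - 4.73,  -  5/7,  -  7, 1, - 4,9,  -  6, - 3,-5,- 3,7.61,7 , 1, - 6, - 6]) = [ - 7, - 6, -6,  -  6, - 5,  -  4.73,-4,  -  4,-3,-3,  -  5/7,  -  1/9,0,9/14  ,  1,1,7 , 7.61, 9 ]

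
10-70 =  - 60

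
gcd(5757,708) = 3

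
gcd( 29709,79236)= 9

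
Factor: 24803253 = 3^5*102071^1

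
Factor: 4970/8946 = 3^ ( - 2)*5^1 = 5/9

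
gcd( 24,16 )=8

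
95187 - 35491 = 59696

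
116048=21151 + 94897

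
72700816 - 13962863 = 58737953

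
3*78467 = 235401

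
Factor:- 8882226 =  - 2^1 * 3^2*493457^1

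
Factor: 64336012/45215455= 2^2  *  5^(- 1)*13^1 * 103^( - 1)*87797^( - 1)*1237231^1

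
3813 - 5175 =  - 1362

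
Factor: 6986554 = 2^1*43^1*81239^1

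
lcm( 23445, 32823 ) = 164115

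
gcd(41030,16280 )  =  110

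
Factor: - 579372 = -2^2*3^1 *48281^1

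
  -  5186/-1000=5 + 93/500= 5.19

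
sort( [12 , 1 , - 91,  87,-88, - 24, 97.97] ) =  [ - 91, - 88, - 24,1,12, 87,97.97]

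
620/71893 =620/71893 = 0.01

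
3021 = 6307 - 3286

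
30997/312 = 30997/312 = 99.35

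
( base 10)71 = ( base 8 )107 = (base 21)38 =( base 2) 1000111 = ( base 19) 3E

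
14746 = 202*73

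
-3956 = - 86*46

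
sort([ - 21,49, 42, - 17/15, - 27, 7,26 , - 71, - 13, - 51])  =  [  -  71, - 51, - 27, - 21, - 13,-17/15, 7, 26, 42, 49]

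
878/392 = 439/196 = 2.24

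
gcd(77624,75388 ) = 4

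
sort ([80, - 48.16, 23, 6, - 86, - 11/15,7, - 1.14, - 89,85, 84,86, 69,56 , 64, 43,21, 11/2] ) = [ - 89, - 86 , - 48.16, - 1.14, - 11/15, 11/2,6, 7 , 21, 23,43, 56 , 64,69,80, 84,85, 86]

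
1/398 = 1/398 = 0.00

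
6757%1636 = 213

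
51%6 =3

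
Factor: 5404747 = 23^1*234989^1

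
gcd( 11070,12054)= 246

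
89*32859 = 2924451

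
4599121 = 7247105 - 2647984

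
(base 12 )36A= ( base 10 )514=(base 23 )m8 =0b1000000010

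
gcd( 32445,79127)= 1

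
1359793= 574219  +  785574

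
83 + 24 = 107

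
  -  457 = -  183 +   -  274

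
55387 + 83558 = 138945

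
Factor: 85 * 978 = 2^1*3^1*5^1*17^1* 163^1 =83130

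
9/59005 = 9/59005 = 0.00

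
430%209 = 12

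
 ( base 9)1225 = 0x392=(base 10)914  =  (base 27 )16n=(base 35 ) Q4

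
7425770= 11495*646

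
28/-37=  - 28/37 = - 0.76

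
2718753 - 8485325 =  - 5766572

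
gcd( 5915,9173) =1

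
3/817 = 3/817 = 0.00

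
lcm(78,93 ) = 2418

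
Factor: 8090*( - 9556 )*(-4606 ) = 356080832240 = 2^4 * 5^1  *7^2*47^1*809^1*2389^1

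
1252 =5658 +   -  4406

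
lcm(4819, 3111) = 245769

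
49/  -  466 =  - 49/466 = -0.11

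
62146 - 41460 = 20686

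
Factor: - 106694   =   - 2^1*7^1*7621^1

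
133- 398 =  - 265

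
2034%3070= 2034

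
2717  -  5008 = -2291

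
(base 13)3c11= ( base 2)10000110111001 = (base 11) 6539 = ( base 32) 8DP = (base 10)8633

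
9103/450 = 9103/450= 20.23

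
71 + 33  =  104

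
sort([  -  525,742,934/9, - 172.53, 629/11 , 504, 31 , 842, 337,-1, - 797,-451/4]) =[-797, - 525, - 172.53,-451/4, - 1, 31,629/11, 934/9,337,504,742, 842]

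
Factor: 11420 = 2^2*5^1*571^1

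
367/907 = 367/907 = 0.40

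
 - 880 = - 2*440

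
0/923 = 0 = 0.00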